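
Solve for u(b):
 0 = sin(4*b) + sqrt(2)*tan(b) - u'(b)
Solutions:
 u(b) = C1 - sqrt(2)*log(cos(b)) - cos(4*b)/4


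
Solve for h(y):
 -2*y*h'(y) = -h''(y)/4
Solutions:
 h(y) = C1 + C2*erfi(2*y)


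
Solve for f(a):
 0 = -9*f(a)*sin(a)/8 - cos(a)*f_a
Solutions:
 f(a) = C1*cos(a)^(9/8)


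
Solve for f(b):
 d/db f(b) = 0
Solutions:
 f(b) = C1


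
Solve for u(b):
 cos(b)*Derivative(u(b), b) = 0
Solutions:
 u(b) = C1


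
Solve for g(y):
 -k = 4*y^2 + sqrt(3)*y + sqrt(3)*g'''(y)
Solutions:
 g(y) = C1 + C2*y + C3*y^2 - sqrt(3)*k*y^3/18 - sqrt(3)*y^5/45 - y^4/24


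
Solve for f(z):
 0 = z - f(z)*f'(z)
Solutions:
 f(z) = -sqrt(C1 + z^2)
 f(z) = sqrt(C1 + z^2)


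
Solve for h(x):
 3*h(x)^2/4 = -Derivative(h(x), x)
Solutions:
 h(x) = 4/(C1 + 3*x)


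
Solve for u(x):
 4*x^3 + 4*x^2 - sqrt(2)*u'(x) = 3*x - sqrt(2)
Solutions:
 u(x) = C1 + sqrt(2)*x^4/2 + 2*sqrt(2)*x^3/3 - 3*sqrt(2)*x^2/4 + x


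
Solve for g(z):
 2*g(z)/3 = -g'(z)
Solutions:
 g(z) = C1*exp(-2*z/3)


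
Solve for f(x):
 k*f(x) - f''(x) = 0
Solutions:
 f(x) = C1*exp(-sqrt(k)*x) + C2*exp(sqrt(k)*x)


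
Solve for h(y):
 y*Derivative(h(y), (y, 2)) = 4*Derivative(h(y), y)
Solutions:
 h(y) = C1 + C2*y^5


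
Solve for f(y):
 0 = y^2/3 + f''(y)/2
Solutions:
 f(y) = C1 + C2*y - y^4/18


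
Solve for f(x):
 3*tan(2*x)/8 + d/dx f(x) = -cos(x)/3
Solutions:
 f(x) = C1 + 3*log(cos(2*x))/16 - sin(x)/3


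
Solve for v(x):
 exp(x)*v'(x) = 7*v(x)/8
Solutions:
 v(x) = C1*exp(-7*exp(-x)/8)


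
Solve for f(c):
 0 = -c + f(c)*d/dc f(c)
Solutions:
 f(c) = -sqrt(C1 + c^2)
 f(c) = sqrt(C1 + c^2)


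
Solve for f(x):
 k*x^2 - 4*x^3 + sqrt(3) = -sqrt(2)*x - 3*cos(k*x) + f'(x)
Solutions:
 f(x) = C1 + k*x^3/3 - x^4 + sqrt(2)*x^2/2 + sqrt(3)*x + 3*sin(k*x)/k


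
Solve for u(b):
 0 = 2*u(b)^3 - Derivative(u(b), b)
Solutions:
 u(b) = -sqrt(2)*sqrt(-1/(C1 + 2*b))/2
 u(b) = sqrt(2)*sqrt(-1/(C1 + 2*b))/2


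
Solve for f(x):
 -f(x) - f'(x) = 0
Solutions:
 f(x) = C1*exp(-x)


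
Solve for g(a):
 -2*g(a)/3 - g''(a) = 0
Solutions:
 g(a) = C1*sin(sqrt(6)*a/3) + C2*cos(sqrt(6)*a/3)


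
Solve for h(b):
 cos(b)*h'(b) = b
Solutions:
 h(b) = C1 + Integral(b/cos(b), b)


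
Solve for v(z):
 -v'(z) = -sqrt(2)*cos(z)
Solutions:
 v(z) = C1 + sqrt(2)*sin(z)


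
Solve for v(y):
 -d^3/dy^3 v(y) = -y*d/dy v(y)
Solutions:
 v(y) = C1 + Integral(C2*airyai(y) + C3*airybi(y), y)


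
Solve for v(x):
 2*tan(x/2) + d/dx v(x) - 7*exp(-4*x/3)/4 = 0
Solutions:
 v(x) = C1 - 2*log(tan(x/2)^2 + 1) - 21*exp(-4*x/3)/16


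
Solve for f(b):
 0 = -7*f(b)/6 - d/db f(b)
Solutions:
 f(b) = C1*exp(-7*b/6)


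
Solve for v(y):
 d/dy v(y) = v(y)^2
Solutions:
 v(y) = -1/(C1 + y)


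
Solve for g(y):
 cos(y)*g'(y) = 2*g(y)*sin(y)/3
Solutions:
 g(y) = C1/cos(y)^(2/3)


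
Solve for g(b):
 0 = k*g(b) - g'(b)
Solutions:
 g(b) = C1*exp(b*k)


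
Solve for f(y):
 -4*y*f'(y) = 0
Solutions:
 f(y) = C1


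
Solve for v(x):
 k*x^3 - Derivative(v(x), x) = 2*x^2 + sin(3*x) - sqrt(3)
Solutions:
 v(x) = C1 + k*x^4/4 - 2*x^3/3 + sqrt(3)*x + cos(3*x)/3


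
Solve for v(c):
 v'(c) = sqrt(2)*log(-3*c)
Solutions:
 v(c) = C1 + sqrt(2)*c*log(-c) + sqrt(2)*c*(-1 + log(3))


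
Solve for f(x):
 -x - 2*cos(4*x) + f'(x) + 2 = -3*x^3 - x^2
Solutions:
 f(x) = C1 - 3*x^4/4 - x^3/3 + x^2/2 - 2*x + sin(4*x)/2


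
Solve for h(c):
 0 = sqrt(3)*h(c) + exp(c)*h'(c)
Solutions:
 h(c) = C1*exp(sqrt(3)*exp(-c))


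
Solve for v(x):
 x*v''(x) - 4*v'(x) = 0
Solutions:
 v(x) = C1 + C2*x^5


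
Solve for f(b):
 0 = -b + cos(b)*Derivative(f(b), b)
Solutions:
 f(b) = C1 + Integral(b/cos(b), b)


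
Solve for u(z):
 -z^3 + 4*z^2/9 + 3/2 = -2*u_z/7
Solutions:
 u(z) = C1 + 7*z^4/8 - 14*z^3/27 - 21*z/4


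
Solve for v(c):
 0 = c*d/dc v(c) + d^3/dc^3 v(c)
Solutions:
 v(c) = C1 + Integral(C2*airyai(-c) + C3*airybi(-c), c)


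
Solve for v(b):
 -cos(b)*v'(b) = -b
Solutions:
 v(b) = C1 + Integral(b/cos(b), b)


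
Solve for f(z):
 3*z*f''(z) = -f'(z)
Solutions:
 f(z) = C1 + C2*z^(2/3)


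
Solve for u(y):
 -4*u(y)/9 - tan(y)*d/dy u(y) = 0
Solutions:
 u(y) = C1/sin(y)^(4/9)


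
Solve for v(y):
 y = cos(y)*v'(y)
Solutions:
 v(y) = C1 + Integral(y/cos(y), y)


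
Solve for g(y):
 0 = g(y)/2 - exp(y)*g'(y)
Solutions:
 g(y) = C1*exp(-exp(-y)/2)


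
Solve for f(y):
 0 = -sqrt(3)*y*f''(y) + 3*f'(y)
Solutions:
 f(y) = C1 + C2*y^(1 + sqrt(3))


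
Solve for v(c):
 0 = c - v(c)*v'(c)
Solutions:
 v(c) = -sqrt(C1 + c^2)
 v(c) = sqrt(C1 + c^2)


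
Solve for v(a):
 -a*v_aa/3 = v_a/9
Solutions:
 v(a) = C1 + C2*a^(2/3)


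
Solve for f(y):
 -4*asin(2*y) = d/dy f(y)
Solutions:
 f(y) = C1 - 4*y*asin(2*y) - 2*sqrt(1 - 4*y^2)


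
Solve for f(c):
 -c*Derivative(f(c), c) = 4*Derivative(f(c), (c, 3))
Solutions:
 f(c) = C1 + Integral(C2*airyai(-2^(1/3)*c/2) + C3*airybi(-2^(1/3)*c/2), c)


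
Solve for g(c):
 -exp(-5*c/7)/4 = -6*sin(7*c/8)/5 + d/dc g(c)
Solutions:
 g(c) = C1 - 48*cos(7*c/8)/35 + 7*exp(-5*c/7)/20


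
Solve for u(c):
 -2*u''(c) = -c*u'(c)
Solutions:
 u(c) = C1 + C2*erfi(c/2)


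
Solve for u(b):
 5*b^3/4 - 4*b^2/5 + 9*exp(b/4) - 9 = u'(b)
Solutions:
 u(b) = C1 + 5*b^4/16 - 4*b^3/15 - 9*b + 36*exp(b/4)


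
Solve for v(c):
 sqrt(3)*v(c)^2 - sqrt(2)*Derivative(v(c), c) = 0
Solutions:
 v(c) = -2/(C1 + sqrt(6)*c)


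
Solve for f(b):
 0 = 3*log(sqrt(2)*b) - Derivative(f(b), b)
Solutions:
 f(b) = C1 + 3*b*log(b) - 3*b + 3*b*log(2)/2


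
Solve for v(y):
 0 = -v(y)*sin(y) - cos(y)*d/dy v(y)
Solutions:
 v(y) = C1*cos(y)


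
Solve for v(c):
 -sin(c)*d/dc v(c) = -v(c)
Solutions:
 v(c) = C1*sqrt(cos(c) - 1)/sqrt(cos(c) + 1)


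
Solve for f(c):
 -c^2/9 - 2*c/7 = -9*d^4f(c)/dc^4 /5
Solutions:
 f(c) = C1 + C2*c + C3*c^2 + C4*c^3 + c^6/5832 + c^5/756


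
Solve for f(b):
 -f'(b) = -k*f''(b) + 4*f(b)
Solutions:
 f(b) = C1*exp(b*(1 - sqrt(16*k + 1))/(2*k)) + C2*exp(b*(sqrt(16*k + 1) + 1)/(2*k))


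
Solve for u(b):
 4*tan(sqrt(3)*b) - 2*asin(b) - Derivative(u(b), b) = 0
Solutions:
 u(b) = C1 - 2*b*asin(b) - 2*sqrt(1 - b^2) - 4*sqrt(3)*log(cos(sqrt(3)*b))/3


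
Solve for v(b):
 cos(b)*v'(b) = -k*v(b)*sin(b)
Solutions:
 v(b) = C1*exp(k*log(cos(b)))


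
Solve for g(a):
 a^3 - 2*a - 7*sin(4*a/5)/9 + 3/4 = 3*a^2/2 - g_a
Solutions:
 g(a) = C1 - a^4/4 + a^3/2 + a^2 - 3*a/4 - 35*cos(4*a/5)/36


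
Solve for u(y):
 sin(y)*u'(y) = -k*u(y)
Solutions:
 u(y) = C1*exp(k*(-log(cos(y) - 1) + log(cos(y) + 1))/2)


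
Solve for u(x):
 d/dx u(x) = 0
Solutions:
 u(x) = C1


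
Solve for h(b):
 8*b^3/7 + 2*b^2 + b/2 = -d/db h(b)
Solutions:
 h(b) = C1 - 2*b^4/7 - 2*b^3/3 - b^2/4


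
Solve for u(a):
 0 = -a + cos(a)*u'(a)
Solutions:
 u(a) = C1 + Integral(a/cos(a), a)


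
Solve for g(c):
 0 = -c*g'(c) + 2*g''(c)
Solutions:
 g(c) = C1 + C2*erfi(c/2)


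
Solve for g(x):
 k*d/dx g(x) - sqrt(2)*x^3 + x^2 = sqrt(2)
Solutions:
 g(x) = C1 + sqrt(2)*x^4/(4*k) - x^3/(3*k) + sqrt(2)*x/k


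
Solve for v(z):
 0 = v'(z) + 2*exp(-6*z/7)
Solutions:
 v(z) = C1 + 7*exp(-6*z/7)/3


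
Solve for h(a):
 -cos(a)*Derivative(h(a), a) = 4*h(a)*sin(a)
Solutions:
 h(a) = C1*cos(a)^4


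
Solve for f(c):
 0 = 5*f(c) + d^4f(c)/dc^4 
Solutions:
 f(c) = (C1*sin(sqrt(2)*5^(1/4)*c/2) + C2*cos(sqrt(2)*5^(1/4)*c/2))*exp(-sqrt(2)*5^(1/4)*c/2) + (C3*sin(sqrt(2)*5^(1/4)*c/2) + C4*cos(sqrt(2)*5^(1/4)*c/2))*exp(sqrt(2)*5^(1/4)*c/2)


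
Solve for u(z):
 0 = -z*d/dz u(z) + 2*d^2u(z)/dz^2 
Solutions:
 u(z) = C1 + C2*erfi(z/2)


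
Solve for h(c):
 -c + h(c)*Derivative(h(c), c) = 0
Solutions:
 h(c) = -sqrt(C1 + c^2)
 h(c) = sqrt(C1 + c^2)


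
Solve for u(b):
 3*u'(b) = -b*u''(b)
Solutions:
 u(b) = C1 + C2/b^2


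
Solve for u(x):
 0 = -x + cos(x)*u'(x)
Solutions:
 u(x) = C1 + Integral(x/cos(x), x)


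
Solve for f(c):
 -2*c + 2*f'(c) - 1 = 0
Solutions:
 f(c) = C1 + c^2/2 + c/2


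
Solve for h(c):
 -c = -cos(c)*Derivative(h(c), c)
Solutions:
 h(c) = C1 + Integral(c/cos(c), c)


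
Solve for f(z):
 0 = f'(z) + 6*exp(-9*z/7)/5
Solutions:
 f(z) = C1 + 14*exp(-9*z/7)/15


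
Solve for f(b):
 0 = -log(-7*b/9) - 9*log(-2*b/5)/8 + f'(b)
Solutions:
 f(b) = C1 + 17*b*log(-b)/8 + b*(-2*log(15) - 17/8 + log(2)/8 + 7*log(5)/8 + log(14))


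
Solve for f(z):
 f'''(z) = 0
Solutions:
 f(z) = C1 + C2*z + C3*z^2


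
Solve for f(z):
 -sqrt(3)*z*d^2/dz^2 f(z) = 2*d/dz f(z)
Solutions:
 f(z) = C1 + C2*z^(1 - 2*sqrt(3)/3)


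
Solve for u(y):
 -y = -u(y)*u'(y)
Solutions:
 u(y) = -sqrt(C1 + y^2)
 u(y) = sqrt(C1 + y^2)


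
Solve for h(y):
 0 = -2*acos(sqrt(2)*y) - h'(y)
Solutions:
 h(y) = C1 - 2*y*acos(sqrt(2)*y) + sqrt(2)*sqrt(1 - 2*y^2)


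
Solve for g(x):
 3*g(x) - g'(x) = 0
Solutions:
 g(x) = C1*exp(3*x)


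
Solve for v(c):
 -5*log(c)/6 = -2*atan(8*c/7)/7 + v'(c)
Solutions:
 v(c) = C1 - 5*c*log(c)/6 + 2*c*atan(8*c/7)/7 + 5*c/6 - log(64*c^2 + 49)/8


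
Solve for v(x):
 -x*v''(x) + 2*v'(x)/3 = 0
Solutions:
 v(x) = C1 + C2*x^(5/3)


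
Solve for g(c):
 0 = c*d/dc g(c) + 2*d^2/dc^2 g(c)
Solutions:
 g(c) = C1 + C2*erf(c/2)


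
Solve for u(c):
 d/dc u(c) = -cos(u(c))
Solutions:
 u(c) = pi - asin((C1 + exp(2*c))/(C1 - exp(2*c)))
 u(c) = asin((C1 + exp(2*c))/(C1 - exp(2*c)))


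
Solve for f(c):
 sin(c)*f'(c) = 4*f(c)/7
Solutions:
 f(c) = C1*(cos(c) - 1)^(2/7)/(cos(c) + 1)^(2/7)


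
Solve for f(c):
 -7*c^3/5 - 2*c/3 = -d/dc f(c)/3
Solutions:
 f(c) = C1 + 21*c^4/20 + c^2


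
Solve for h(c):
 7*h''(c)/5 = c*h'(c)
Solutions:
 h(c) = C1 + C2*erfi(sqrt(70)*c/14)


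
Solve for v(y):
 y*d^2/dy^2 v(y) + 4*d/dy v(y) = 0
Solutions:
 v(y) = C1 + C2/y^3


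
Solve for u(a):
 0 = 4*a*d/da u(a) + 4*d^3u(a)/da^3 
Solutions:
 u(a) = C1 + Integral(C2*airyai(-a) + C3*airybi(-a), a)


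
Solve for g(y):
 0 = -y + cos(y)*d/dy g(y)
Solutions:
 g(y) = C1 + Integral(y/cos(y), y)


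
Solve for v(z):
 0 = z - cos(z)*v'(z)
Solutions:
 v(z) = C1 + Integral(z/cos(z), z)


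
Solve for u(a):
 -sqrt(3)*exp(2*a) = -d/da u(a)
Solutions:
 u(a) = C1 + sqrt(3)*exp(2*a)/2


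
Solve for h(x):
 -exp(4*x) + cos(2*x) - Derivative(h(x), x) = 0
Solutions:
 h(x) = C1 - exp(4*x)/4 + sin(2*x)/2


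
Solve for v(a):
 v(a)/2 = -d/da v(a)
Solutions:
 v(a) = C1*exp(-a/2)


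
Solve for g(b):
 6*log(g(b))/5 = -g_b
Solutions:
 li(g(b)) = C1 - 6*b/5


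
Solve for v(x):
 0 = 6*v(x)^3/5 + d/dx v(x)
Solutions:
 v(x) = -sqrt(10)*sqrt(-1/(C1 - 6*x))/2
 v(x) = sqrt(10)*sqrt(-1/(C1 - 6*x))/2


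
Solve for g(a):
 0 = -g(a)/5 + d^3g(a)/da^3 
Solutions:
 g(a) = C3*exp(5^(2/3)*a/5) + (C1*sin(sqrt(3)*5^(2/3)*a/10) + C2*cos(sqrt(3)*5^(2/3)*a/10))*exp(-5^(2/3)*a/10)


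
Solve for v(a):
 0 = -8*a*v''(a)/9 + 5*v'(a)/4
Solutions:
 v(a) = C1 + C2*a^(77/32)


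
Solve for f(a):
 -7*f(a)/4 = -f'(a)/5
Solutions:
 f(a) = C1*exp(35*a/4)


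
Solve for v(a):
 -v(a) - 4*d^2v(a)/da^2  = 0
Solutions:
 v(a) = C1*sin(a/2) + C2*cos(a/2)


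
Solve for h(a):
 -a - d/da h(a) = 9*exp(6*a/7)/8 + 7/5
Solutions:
 h(a) = C1 - a^2/2 - 7*a/5 - 21*exp(6*a/7)/16


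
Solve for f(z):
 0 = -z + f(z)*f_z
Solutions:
 f(z) = -sqrt(C1 + z^2)
 f(z) = sqrt(C1 + z^2)


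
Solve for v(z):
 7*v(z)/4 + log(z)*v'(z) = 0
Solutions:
 v(z) = C1*exp(-7*li(z)/4)


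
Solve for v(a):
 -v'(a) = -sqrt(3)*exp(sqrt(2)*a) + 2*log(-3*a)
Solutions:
 v(a) = C1 - 2*a*log(-a) + 2*a*(1 - log(3)) + sqrt(6)*exp(sqrt(2)*a)/2


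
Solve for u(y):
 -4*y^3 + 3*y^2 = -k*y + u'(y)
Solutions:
 u(y) = C1 + k*y^2/2 - y^4 + y^3


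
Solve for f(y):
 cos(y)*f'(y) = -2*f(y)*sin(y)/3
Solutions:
 f(y) = C1*cos(y)^(2/3)


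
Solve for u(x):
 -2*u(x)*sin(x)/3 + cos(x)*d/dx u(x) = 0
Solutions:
 u(x) = C1/cos(x)^(2/3)


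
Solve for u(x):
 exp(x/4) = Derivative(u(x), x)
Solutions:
 u(x) = C1 + 4*exp(x/4)


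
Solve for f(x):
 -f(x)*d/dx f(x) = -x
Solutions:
 f(x) = -sqrt(C1 + x^2)
 f(x) = sqrt(C1 + x^2)


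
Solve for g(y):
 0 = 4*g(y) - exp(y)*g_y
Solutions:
 g(y) = C1*exp(-4*exp(-y))


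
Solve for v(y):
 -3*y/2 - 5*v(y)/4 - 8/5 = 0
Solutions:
 v(y) = -6*y/5 - 32/25


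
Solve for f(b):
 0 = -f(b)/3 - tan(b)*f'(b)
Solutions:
 f(b) = C1/sin(b)^(1/3)


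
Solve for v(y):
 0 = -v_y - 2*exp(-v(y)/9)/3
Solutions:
 v(y) = 9*log(C1 - 2*y/27)


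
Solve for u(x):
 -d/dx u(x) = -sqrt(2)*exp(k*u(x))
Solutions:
 u(x) = Piecewise((log(-1/(C1*k + sqrt(2)*k*x))/k, Ne(k, 0)), (nan, True))
 u(x) = Piecewise((C1 + sqrt(2)*x, Eq(k, 0)), (nan, True))


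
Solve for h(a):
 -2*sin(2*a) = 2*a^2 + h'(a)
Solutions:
 h(a) = C1 - 2*a^3/3 + cos(2*a)


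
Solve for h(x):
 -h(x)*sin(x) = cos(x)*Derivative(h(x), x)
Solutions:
 h(x) = C1*cos(x)


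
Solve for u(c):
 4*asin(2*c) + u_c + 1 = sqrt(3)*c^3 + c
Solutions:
 u(c) = C1 + sqrt(3)*c^4/4 + c^2/2 - 4*c*asin(2*c) - c - 2*sqrt(1 - 4*c^2)


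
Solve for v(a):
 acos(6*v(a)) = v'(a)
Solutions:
 Integral(1/acos(6*_y), (_y, v(a))) = C1 + a


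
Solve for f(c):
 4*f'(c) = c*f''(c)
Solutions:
 f(c) = C1 + C2*c^5


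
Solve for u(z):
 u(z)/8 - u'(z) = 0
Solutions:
 u(z) = C1*exp(z/8)


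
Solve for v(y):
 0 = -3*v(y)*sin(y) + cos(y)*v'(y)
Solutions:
 v(y) = C1/cos(y)^3


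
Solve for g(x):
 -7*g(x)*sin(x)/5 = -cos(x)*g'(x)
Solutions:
 g(x) = C1/cos(x)^(7/5)


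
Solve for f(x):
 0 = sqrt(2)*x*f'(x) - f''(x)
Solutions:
 f(x) = C1 + C2*erfi(2^(3/4)*x/2)


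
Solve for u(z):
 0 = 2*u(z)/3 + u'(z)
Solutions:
 u(z) = C1*exp(-2*z/3)


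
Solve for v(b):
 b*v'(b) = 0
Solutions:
 v(b) = C1


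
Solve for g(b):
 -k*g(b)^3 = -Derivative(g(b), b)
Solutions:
 g(b) = -sqrt(2)*sqrt(-1/(C1 + b*k))/2
 g(b) = sqrt(2)*sqrt(-1/(C1 + b*k))/2


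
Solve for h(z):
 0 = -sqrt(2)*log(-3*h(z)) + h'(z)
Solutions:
 -sqrt(2)*Integral(1/(log(-_y) + log(3)), (_y, h(z)))/2 = C1 - z


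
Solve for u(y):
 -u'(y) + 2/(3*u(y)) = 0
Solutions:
 u(y) = -sqrt(C1 + 12*y)/3
 u(y) = sqrt(C1 + 12*y)/3


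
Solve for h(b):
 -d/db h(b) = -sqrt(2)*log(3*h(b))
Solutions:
 -sqrt(2)*Integral(1/(log(_y) + log(3)), (_y, h(b)))/2 = C1 - b


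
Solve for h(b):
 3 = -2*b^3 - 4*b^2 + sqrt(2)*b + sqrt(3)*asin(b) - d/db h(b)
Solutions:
 h(b) = C1 - b^4/2 - 4*b^3/3 + sqrt(2)*b^2/2 - 3*b + sqrt(3)*(b*asin(b) + sqrt(1 - b^2))


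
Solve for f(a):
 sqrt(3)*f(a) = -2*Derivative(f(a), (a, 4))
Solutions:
 f(a) = (C1*sin(2^(1/4)*3^(1/8)*a/2) + C2*cos(2^(1/4)*3^(1/8)*a/2))*exp(-2^(1/4)*3^(1/8)*a/2) + (C3*sin(2^(1/4)*3^(1/8)*a/2) + C4*cos(2^(1/4)*3^(1/8)*a/2))*exp(2^(1/4)*3^(1/8)*a/2)


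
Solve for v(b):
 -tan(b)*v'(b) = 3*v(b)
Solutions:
 v(b) = C1/sin(b)^3


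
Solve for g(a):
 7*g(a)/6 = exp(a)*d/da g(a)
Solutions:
 g(a) = C1*exp(-7*exp(-a)/6)


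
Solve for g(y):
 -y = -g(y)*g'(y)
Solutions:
 g(y) = -sqrt(C1 + y^2)
 g(y) = sqrt(C1 + y^2)


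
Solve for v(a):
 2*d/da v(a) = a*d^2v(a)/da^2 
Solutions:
 v(a) = C1 + C2*a^3


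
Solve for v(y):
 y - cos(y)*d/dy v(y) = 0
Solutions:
 v(y) = C1 + Integral(y/cos(y), y)


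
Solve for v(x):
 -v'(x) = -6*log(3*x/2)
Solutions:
 v(x) = C1 + 6*x*log(x) - 6*x + x*log(729/64)


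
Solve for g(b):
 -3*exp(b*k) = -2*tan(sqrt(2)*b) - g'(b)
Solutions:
 g(b) = C1 + 3*Piecewise((exp(b*k)/k, Ne(k, 0)), (b, True)) + sqrt(2)*log(cos(sqrt(2)*b))


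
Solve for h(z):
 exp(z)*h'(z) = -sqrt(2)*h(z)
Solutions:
 h(z) = C1*exp(sqrt(2)*exp(-z))


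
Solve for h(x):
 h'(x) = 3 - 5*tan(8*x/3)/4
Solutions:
 h(x) = C1 + 3*x + 15*log(cos(8*x/3))/32


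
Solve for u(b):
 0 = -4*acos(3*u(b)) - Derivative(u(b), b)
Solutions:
 Integral(1/acos(3*_y), (_y, u(b))) = C1 - 4*b


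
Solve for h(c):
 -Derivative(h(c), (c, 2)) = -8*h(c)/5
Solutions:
 h(c) = C1*exp(-2*sqrt(10)*c/5) + C2*exp(2*sqrt(10)*c/5)


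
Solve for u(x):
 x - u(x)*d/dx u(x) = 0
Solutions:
 u(x) = -sqrt(C1 + x^2)
 u(x) = sqrt(C1 + x^2)


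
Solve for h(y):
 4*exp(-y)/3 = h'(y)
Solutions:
 h(y) = C1 - 4*exp(-y)/3


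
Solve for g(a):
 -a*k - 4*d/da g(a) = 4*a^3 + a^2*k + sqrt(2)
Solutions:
 g(a) = C1 - a^4/4 - a^3*k/12 - a^2*k/8 - sqrt(2)*a/4


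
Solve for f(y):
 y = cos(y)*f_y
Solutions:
 f(y) = C1 + Integral(y/cos(y), y)


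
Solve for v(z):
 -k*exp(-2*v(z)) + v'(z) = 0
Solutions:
 v(z) = log(-sqrt(C1 + 2*k*z))
 v(z) = log(C1 + 2*k*z)/2


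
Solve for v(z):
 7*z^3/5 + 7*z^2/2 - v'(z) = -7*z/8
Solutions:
 v(z) = C1 + 7*z^4/20 + 7*z^3/6 + 7*z^2/16


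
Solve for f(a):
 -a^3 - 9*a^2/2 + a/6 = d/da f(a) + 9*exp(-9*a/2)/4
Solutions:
 f(a) = C1 - a^4/4 - 3*a^3/2 + a^2/12 + exp(-9*a/2)/2


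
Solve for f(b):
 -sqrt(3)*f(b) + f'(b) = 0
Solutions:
 f(b) = C1*exp(sqrt(3)*b)


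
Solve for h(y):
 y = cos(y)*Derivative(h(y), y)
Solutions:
 h(y) = C1 + Integral(y/cos(y), y)


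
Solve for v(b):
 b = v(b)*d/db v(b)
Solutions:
 v(b) = -sqrt(C1 + b^2)
 v(b) = sqrt(C1 + b^2)


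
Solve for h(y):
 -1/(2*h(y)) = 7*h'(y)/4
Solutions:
 h(y) = -sqrt(C1 - 28*y)/7
 h(y) = sqrt(C1 - 28*y)/7


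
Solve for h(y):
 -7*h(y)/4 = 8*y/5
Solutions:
 h(y) = -32*y/35


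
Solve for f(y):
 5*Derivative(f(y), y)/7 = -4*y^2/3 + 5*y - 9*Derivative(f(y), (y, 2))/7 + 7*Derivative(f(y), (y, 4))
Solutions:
 f(y) = C1 + C2*exp(-2^(1/3)*y*(6/(sqrt(1117) + 35)^(1/3) + 2^(1/3)*(sqrt(1117) + 35)^(1/3))/28)*sin(2^(1/3)*sqrt(3)*y*(-2^(1/3)*(sqrt(1117) + 35)^(1/3) + 6/(sqrt(1117) + 35)^(1/3))/28) + C3*exp(-2^(1/3)*y*(6/(sqrt(1117) + 35)^(1/3) + 2^(1/3)*(sqrt(1117) + 35)^(1/3))/28)*cos(2^(1/3)*sqrt(3)*y*(-2^(1/3)*(sqrt(1117) + 35)^(1/3) + 6/(sqrt(1117) + 35)^(1/3))/28) + C4*exp(2^(1/3)*y*(6/(sqrt(1117) + 35)^(1/3) + 2^(1/3)*(sqrt(1117) + 35)^(1/3))/14) - 28*y^3/45 + 343*y^2/50 - 3087*y/125


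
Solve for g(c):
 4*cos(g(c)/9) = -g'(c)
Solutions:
 4*c - 9*log(sin(g(c)/9) - 1)/2 + 9*log(sin(g(c)/9) + 1)/2 = C1


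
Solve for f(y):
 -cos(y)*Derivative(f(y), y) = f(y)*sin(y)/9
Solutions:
 f(y) = C1*cos(y)^(1/9)


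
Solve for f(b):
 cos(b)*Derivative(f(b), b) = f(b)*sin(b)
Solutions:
 f(b) = C1/cos(b)


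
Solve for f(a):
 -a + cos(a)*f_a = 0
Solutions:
 f(a) = C1 + Integral(a/cos(a), a)


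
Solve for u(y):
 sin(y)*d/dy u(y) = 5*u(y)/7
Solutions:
 u(y) = C1*(cos(y) - 1)^(5/14)/(cos(y) + 1)^(5/14)


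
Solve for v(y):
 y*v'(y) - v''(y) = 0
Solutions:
 v(y) = C1 + C2*erfi(sqrt(2)*y/2)


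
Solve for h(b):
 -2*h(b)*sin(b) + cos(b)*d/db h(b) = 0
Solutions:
 h(b) = C1/cos(b)^2


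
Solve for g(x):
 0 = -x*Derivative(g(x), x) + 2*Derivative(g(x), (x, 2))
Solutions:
 g(x) = C1 + C2*erfi(x/2)


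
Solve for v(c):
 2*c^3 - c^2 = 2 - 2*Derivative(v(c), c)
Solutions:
 v(c) = C1 - c^4/4 + c^3/6 + c


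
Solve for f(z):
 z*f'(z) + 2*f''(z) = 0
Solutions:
 f(z) = C1 + C2*erf(z/2)


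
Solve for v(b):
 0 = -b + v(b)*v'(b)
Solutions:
 v(b) = -sqrt(C1 + b^2)
 v(b) = sqrt(C1 + b^2)


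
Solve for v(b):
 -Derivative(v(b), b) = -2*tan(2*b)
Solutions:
 v(b) = C1 - log(cos(2*b))


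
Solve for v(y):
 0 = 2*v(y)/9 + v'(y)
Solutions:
 v(y) = C1*exp(-2*y/9)


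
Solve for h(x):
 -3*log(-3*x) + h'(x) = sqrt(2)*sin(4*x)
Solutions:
 h(x) = C1 + 3*x*log(-x) - 3*x + 3*x*log(3) - sqrt(2)*cos(4*x)/4


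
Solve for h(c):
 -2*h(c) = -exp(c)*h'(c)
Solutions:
 h(c) = C1*exp(-2*exp(-c))


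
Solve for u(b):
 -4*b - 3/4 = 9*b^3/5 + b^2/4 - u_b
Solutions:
 u(b) = C1 + 9*b^4/20 + b^3/12 + 2*b^2 + 3*b/4


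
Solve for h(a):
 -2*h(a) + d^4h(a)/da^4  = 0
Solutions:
 h(a) = C1*exp(-2^(1/4)*a) + C2*exp(2^(1/4)*a) + C3*sin(2^(1/4)*a) + C4*cos(2^(1/4)*a)


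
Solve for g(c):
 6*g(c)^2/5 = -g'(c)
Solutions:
 g(c) = 5/(C1 + 6*c)


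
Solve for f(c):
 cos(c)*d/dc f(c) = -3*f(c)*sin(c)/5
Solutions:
 f(c) = C1*cos(c)^(3/5)


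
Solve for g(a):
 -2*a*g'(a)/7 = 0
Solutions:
 g(a) = C1


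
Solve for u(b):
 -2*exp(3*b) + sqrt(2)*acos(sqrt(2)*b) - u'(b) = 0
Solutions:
 u(b) = C1 + sqrt(2)*(b*acos(sqrt(2)*b) - sqrt(2)*sqrt(1 - 2*b^2)/2) - 2*exp(3*b)/3


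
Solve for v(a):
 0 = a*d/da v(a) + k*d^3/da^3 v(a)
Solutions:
 v(a) = C1 + Integral(C2*airyai(a*(-1/k)^(1/3)) + C3*airybi(a*(-1/k)^(1/3)), a)


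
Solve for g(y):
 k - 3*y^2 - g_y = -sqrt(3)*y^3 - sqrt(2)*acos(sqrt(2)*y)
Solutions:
 g(y) = C1 + k*y + sqrt(3)*y^4/4 - y^3 + sqrt(2)*(y*acos(sqrt(2)*y) - sqrt(2)*sqrt(1 - 2*y^2)/2)


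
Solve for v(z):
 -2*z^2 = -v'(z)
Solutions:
 v(z) = C1 + 2*z^3/3


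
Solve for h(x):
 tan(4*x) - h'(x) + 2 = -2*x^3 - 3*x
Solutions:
 h(x) = C1 + x^4/2 + 3*x^2/2 + 2*x - log(cos(4*x))/4


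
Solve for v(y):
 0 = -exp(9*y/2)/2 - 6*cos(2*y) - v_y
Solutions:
 v(y) = C1 - exp(9*y/2)/9 - 3*sin(2*y)


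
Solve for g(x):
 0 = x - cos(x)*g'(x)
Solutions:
 g(x) = C1 + Integral(x/cos(x), x)


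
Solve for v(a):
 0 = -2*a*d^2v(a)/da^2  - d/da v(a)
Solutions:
 v(a) = C1 + C2*sqrt(a)


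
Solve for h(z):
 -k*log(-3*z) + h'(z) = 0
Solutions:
 h(z) = C1 + k*z*log(-z) + k*z*(-1 + log(3))


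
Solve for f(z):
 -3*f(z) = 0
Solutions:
 f(z) = 0


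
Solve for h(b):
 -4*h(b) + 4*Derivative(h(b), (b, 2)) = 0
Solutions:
 h(b) = C1*exp(-b) + C2*exp(b)


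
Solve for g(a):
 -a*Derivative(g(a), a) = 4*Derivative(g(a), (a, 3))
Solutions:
 g(a) = C1 + Integral(C2*airyai(-2^(1/3)*a/2) + C3*airybi(-2^(1/3)*a/2), a)


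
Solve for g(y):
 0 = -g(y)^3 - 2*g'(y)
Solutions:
 g(y) = -sqrt(-1/(C1 - y))
 g(y) = sqrt(-1/(C1 - y))


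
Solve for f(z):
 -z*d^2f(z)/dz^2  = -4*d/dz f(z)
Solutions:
 f(z) = C1 + C2*z^5


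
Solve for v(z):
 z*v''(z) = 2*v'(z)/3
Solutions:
 v(z) = C1 + C2*z^(5/3)


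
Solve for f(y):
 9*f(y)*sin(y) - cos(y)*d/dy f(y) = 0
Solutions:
 f(y) = C1/cos(y)^9


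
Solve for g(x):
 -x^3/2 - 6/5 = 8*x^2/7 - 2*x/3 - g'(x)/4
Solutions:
 g(x) = C1 + x^4/2 + 32*x^3/21 - 4*x^2/3 + 24*x/5


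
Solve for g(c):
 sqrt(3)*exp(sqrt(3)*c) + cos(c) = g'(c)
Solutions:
 g(c) = C1 + exp(sqrt(3)*c) + sin(c)


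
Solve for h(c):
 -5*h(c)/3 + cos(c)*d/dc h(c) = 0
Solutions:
 h(c) = C1*(sin(c) + 1)^(5/6)/(sin(c) - 1)^(5/6)


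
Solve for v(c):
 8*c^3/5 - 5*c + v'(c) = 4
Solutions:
 v(c) = C1 - 2*c^4/5 + 5*c^2/2 + 4*c


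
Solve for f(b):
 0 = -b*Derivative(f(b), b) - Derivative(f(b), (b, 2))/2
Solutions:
 f(b) = C1 + C2*erf(b)


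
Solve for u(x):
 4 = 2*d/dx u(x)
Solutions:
 u(x) = C1 + 2*x


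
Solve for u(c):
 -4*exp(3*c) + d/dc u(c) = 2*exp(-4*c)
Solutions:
 u(c) = C1 + 4*exp(3*c)/3 - exp(-4*c)/2


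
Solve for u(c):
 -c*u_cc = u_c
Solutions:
 u(c) = C1 + C2*log(c)


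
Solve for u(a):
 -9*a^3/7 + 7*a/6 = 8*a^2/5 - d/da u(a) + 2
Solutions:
 u(a) = C1 + 9*a^4/28 + 8*a^3/15 - 7*a^2/12 + 2*a


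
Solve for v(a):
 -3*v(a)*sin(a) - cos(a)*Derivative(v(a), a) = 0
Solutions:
 v(a) = C1*cos(a)^3


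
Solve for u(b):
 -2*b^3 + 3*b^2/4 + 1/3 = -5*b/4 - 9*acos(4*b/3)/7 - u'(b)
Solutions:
 u(b) = C1 + b^4/2 - b^3/4 - 5*b^2/8 - 9*b*acos(4*b/3)/7 - b/3 + 9*sqrt(9 - 16*b^2)/28


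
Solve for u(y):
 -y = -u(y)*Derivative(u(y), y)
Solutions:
 u(y) = -sqrt(C1 + y^2)
 u(y) = sqrt(C1 + y^2)


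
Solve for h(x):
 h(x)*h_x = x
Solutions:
 h(x) = -sqrt(C1 + x^2)
 h(x) = sqrt(C1 + x^2)


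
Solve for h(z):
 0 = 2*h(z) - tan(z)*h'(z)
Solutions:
 h(z) = C1*sin(z)^2


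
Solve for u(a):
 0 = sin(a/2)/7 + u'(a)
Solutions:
 u(a) = C1 + 2*cos(a/2)/7


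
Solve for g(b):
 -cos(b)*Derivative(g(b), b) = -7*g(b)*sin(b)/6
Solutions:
 g(b) = C1/cos(b)^(7/6)


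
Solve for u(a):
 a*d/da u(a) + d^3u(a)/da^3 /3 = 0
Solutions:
 u(a) = C1 + Integral(C2*airyai(-3^(1/3)*a) + C3*airybi(-3^(1/3)*a), a)


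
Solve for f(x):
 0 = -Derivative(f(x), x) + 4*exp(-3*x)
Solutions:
 f(x) = C1 - 4*exp(-3*x)/3


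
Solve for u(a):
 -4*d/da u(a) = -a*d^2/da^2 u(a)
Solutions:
 u(a) = C1 + C2*a^5


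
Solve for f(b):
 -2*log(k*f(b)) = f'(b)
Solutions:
 li(k*f(b))/k = C1 - 2*b


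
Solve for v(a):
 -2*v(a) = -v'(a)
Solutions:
 v(a) = C1*exp(2*a)


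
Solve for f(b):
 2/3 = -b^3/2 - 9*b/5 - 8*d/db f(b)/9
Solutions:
 f(b) = C1 - 9*b^4/64 - 81*b^2/80 - 3*b/4


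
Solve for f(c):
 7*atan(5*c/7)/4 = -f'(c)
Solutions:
 f(c) = C1 - 7*c*atan(5*c/7)/4 + 49*log(25*c^2 + 49)/40


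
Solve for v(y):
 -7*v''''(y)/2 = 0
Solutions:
 v(y) = C1 + C2*y + C3*y^2 + C4*y^3


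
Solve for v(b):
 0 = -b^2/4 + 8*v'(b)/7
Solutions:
 v(b) = C1 + 7*b^3/96


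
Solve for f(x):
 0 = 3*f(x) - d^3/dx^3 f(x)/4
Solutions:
 f(x) = C3*exp(12^(1/3)*x) + (C1*sin(2^(2/3)*3^(5/6)*x/2) + C2*cos(2^(2/3)*3^(5/6)*x/2))*exp(-12^(1/3)*x/2)


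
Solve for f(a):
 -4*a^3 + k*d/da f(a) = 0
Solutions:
 f(a) = C1 + a^4/k


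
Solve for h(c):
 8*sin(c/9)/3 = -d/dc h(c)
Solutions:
 h(c) = C1 + 24*cos(c/9)


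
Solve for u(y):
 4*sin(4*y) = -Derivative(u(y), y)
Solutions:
 u(y) = C1 + cos(4*y)


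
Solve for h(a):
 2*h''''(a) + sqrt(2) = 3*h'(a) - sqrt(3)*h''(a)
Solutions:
 h(a) = C1 + C2*exp(-a*(-2^(2/3)*3^(5/6)/(9 + sqrt(2*sqrt(3) + 81))^(1/3) + 18^(1/3)*(9 + sqrt(2*sqrt(3) + 81))^(1/3))/12)*sin(a*(12^(1/3)/(9 + sqrt(2*sqrt(3) + 81))^(1/3) + 2^(1/3)*3^(1/6)*(9 + sqrt(2*sqrt(3) + 81))^(1/3))/4) + C3*exp(-a*(-2^(2/3)*3^(5/6)/(9 + sqrt(2*sqrt(3) + 81))^(1/3) + 18^(1/3)*(9 + sqrt(2*sqrt(3) + 81))^(1/3))/12)*cos(a*(12^(1/3)/(9 + sqrt(2*sqrt(3) + 81))^(1/3) + 2^(1/3)*3^(1/6)*(9 + sqrt(2*sqrt(3) + 81))^(1/3))/4) + C4*exp(a*(-2^(2/3)*3^(5/6)/(9 + sqrt(2*sqrt(3) + 81))^(1/3) + 18^(1/3)*(9 + sqrt(2*sqrt(3) + 81))^(1/3))/6) + sqrt(2)*a/3


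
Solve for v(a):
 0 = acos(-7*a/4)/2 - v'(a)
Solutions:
 v(a) = C1 + a*acos(-7*a/4)/2 + sqrt(16 - 49*a^2)/14


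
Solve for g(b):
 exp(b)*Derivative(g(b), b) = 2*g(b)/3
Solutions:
 g(b) = C1*exp(-2*exp(-b)/3)


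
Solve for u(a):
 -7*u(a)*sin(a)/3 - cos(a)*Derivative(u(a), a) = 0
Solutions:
 u(a) = C1*cos(a)^(7/3)


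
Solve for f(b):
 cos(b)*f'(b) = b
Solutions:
 f(b) = C1 + Integral(b/cos(b), b)


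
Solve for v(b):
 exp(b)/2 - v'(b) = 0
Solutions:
 v(b) = C1 + exp(b)/2


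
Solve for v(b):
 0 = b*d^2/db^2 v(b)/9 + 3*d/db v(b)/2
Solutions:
 v(b) = C1 + C2/b^(25/2)


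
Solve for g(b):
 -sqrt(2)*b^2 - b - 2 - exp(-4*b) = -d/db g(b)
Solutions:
 g(b) = C1 + sqrt(2)*b^3/3 + b^2/2 + 2*b - exp(-4*b)/4


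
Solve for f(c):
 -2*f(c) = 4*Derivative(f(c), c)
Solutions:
 f(c) = C1*exp(-c/2)


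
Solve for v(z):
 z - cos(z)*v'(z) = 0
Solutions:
 v(z) = C1 + Integral(z/cos(z), z)


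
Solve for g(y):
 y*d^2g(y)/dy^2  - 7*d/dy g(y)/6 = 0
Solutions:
 g(y) = C1 + C2*y^(13/6)


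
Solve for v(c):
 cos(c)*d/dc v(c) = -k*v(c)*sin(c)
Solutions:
 v(c) = C1*exp(k*log(cos(c)))


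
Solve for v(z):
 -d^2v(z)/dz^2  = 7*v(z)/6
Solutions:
 v(z) = C1*sin(sqrt(42)*z/6) + C2*cos(sqrt(42)*z/6)


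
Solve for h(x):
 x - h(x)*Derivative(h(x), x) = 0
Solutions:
 h(x) = -sqrt(C1 + x^2)
 h(x) = sqrt(C1 + x^2)


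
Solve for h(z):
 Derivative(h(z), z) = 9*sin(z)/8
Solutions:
 h(z) = C1 - 9*cos(z)/8


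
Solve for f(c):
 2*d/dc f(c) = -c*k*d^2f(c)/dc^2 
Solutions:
 f(c) = C1 + c^(((re(k) - 2)*re(k) + im(k)^2)/(re(k)^2 + im(k)^2))*(C2*sin(2*log(c)*Abs(im(k))/(re(k)^2 + im(k)^2)) + C3*cos(2*log(c)*im(k)/(re(k)^2 + im(k)^2)))


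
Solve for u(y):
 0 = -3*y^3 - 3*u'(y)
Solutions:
 u(y) = C1 - y^4/4


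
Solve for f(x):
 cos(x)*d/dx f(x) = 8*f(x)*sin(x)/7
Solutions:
 f(x) = C1/cos(x)^(8/7)


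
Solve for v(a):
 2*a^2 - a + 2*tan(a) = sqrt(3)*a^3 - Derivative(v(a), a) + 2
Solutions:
 v(a) = C1 + sqrt(3)*a^4/4 - 2*a^3/3 + a^2/2 + 2*a + 2*log(cos(a))


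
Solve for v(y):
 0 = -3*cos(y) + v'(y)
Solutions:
 v(y) = C1 + 3*sin(y)


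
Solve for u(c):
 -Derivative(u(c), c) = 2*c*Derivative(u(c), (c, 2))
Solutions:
 u(c) = C1 + C2*sqrt(c)


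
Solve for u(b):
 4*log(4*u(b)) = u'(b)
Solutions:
 -Integral(1/(log(_y) + 2*log(2)), (_y, u(b)))/4 = C1 - b


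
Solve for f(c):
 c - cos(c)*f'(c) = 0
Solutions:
 f(c) = C1 + Integral(c/cos(c), c)


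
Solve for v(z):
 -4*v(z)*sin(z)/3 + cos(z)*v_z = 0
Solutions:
 v(z) = C1/cos(z)^(4/3)


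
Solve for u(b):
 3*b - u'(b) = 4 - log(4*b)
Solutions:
 u(b) = C1 + 3*b^2/2 + b*log(b) - 5*b + b*log(4)


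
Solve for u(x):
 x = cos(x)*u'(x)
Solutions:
 u(x) = C1 + Integral(x/cos(x), x)


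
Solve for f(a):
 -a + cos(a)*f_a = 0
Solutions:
 f(a) = C1 + Integral(a/cos(a), a)


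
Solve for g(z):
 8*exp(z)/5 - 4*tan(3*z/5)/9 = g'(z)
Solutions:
 g(z) = C1 + 8*exp(z)/5 + 20*log(cos(3*z/5))/27


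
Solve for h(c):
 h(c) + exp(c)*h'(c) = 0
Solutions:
 h(c) = C1*exp(exp(-c))


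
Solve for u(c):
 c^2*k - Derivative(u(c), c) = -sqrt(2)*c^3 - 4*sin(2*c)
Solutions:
 u(c) = C1 + sqrt(2)*c^4/4 + c^3*k/3 - 2*cos(2*c)


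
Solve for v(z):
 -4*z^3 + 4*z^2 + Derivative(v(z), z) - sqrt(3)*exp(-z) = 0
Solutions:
 v(z) = C1 + z^4 - 4*z^3/3 - sqrt(3)*exp(-z)


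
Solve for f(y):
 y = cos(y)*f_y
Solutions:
 f(y) = C1 + Integral(y/cos(y), y)


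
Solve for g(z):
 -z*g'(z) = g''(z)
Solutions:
 g(z) = C1 + C2*erf(sqrt(2)*z/2)


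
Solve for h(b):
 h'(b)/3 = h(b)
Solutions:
 h(b) = C1*exp(3*b)


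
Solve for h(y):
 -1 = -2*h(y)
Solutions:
 h(y) = 1/2


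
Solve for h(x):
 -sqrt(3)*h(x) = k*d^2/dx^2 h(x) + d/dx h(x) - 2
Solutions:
 h(x) = C1*exp(x*(sqrt(-4*sqrt(3)*k + 1) - 1)/(2*k)) + C2*exp(-x*(sqrt(-4*sqrt(3)*k + 1) + 1)/(2*k)) + 2*sqrt(3)/3


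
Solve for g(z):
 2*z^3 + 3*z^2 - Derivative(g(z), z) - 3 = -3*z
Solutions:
 g(z) = C1 + z^4/2 + z^3 + 3*z^2/2 - 3*z


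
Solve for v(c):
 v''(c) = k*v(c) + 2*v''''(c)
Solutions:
 v(c) = C1*exp(-c*sqrt(1 - sqrt(1 - 8*k))/2) + C2*exp(c*sqrt(1 - sqrt(1 - 8*k))/2) + C3*exp(-c*sqrt(sqrt(1 - 8*k) + 1)/2) + C4*exp(c*sqrt(sqrt(1 - 8*k) + 1)/2)


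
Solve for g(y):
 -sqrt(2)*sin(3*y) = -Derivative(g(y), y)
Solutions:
 g(y) = C1 - sqrt(2)*cos(3*y)/3


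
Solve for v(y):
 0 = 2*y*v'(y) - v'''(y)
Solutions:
 v(y) = C1 + Integral(C2*airyai(2^(1/3)*y) + C3*airybi(2^(1/3)*y), y)


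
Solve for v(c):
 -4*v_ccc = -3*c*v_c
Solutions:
 v(c) = C1 + Integral(C2*airyai(6^(1/3)*c/2) + C3*airybi(6^(1/3)*c/2), c)


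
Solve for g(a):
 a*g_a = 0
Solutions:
 g(a) = C1


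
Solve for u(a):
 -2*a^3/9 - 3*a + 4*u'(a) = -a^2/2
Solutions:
 u(a) = C1 + a^4/72 - a^3/24 + 3*a^2/8


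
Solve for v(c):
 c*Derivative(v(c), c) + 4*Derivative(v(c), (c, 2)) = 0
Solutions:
 v(c) = C1 + C2*erf(sqrt(2)*c/4)


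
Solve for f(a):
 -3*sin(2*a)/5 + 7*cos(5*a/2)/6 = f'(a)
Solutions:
 f(a) = C1 + 7*sin(5*a/2)/15 + 3*cos(2*a)/10


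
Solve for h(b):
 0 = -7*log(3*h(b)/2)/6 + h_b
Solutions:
 6*Integral(1/(-log(_y) - log(3) + log(2)), (_y, h(b)))/7 = C1 - b


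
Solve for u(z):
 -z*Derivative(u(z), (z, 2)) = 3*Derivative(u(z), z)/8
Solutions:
 u(z) = C1 + C2*z^(5/8)


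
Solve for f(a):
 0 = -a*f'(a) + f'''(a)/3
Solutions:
 f(a) = C1 + Integral(C2*airyai(3^(1/3)*a) + C3*airybi(3^(1/3)*a), a)


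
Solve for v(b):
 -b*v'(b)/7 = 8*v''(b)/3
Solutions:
 v(b) = C1 + C2*erf(sqrt(21)*b/28)


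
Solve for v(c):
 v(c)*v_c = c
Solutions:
 v(c) = -sqrt(C1 + c^2)
 v(c) = sqrt(C1 + c^2)


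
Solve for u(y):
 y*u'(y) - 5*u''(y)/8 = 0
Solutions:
 u(y) = C1 + C2*erfi(2*sqrt(5)*y/5)


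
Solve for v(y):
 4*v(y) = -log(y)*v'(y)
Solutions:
 v(y) = C1*exp(-4*li(y))


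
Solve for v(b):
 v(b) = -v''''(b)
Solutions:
 v(b) = (C1*sin(sqrt(2)*b/2) + C2*cos(sqrt(2)*b/2))*exp(-sqrt(2)*b/2) + (C3*sin(sqrt(2)*b/2) + C4*cos(sqrt(2)*b/2))*exp(sqrt(2)*b/2)


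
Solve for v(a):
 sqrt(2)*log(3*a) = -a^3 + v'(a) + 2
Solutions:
 v(a) = C1 + a^4/4 + sqrt(2)*a*log(a) - 2*a - sqrt(2)*a + sqrt(2)*a*log(3)


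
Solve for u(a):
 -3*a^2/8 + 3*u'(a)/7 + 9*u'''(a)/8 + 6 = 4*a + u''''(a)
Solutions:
 u(a) = C1 + C2*exp(a*(-3^(1/3)*7^(2/3)*(16*sqrt(382) + 319)^(1/3) - 21*3^(2/3)*7^(1/3)/(16*sqrt(382) + 319)^(1/3) + 42)/112)*sin(3^(1/6)*7^(1/3)*a*(-3^(2/3)*7^(1/3)*(16*sqrt(382) + 319)^(1/3) + 63/(16*sqrt(382) + 319)^(1/3))/112) + C3*exp(a*(-3^(1/3)*7^(2/3)*(16*sqrt(382) + 319)^(1/3) - 21*3^(2/3)*7^(1/3)/(16*sqrt(382) + 319)^(1/3) + 42)/112)*cos(3^(1/6)*7^(1/3)*a*(-3^(2/3)*7^(1/3)*(16*sqrt(382) + 319)^(1/3) + 63/(16*sqrt(382) + 319)^(1/3))/112) + C4*exp(a*(21*3^(2/3)*7^(1/3)/(16*sqrt(382) + 319)^(1/3) + 21 + 3^(1/3)*7^(2/3)*(16*sqrt(382) + 319)^(1/3))/56) + 7*a^3/24 + 14*a^2/3 - 595*a/32


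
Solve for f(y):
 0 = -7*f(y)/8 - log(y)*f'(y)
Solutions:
 f(y) = C1*exp(-7*li(y)/8)


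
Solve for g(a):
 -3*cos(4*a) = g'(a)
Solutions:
 g(a) = C1 - 3*sin(4*a)/4


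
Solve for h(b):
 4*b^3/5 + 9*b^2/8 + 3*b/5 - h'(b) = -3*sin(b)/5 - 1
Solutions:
 h(b) = C1 + b^4/5 + 3*b^3/8 + 3*b^2/10 + b - 3*cos(b)/5


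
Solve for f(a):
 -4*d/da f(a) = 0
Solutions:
 f(a) = C1


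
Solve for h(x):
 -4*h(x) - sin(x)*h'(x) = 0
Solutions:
 h(x) = C1*(cos(x)^2 + 2*cos(x) + 1)/(cos(x)^2 - 2*cos(x) + 1)


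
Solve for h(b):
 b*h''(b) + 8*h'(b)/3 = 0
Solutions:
 h(b) = C1 + C2/b^(5/3)


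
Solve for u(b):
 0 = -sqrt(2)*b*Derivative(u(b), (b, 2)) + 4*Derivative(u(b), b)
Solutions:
 u(b) = C1 + C2*b^(1 + 2*sqrt(2))


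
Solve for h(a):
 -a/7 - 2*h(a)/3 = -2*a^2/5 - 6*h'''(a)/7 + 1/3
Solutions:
 h(a) = C3*exp(21^(1/3)*a/3) + 3*a^2/5 - 3*a/14 + (C1*sin(3^(5/6)*7^(1/3)*a/6) + C2*cos(3^(5/6)*7^(1/3)*a/6))*exp(-21^(1/3)*a/6) - 1/2


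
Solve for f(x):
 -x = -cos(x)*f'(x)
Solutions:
 f(x) = C1 + Integral(x/cos(x), x)


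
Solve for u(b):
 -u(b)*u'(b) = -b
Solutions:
 u(b) = -sqrt(C1 + b^2)
 u(b) = sqrt(C1 + b^2)


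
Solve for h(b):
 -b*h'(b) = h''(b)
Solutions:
 h(b) = C1 + C2*erf(sqrt(2)*b/2)


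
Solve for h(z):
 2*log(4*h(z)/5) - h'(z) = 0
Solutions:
 -Integral(1/(log(_y) - log(5) + 2*log(2)), (_y, h(z)))/2 = C1 - z


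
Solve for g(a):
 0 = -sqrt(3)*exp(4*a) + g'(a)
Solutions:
 g(a) = C1 + sqrt(3)*exp(4*a)/4


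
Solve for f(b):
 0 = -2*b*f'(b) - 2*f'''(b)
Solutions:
 f(b) = C1 + Integral(C2*airyai(-b) + C3*airybi(-b), b)


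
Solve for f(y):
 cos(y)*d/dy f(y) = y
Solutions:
 f(y) = C1 + Integral(y/cos(y), y)


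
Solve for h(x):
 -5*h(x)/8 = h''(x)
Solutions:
 h(x) = C1*sin(sqrt(10)*x/4) + C2*cos(sqrt(10)*x/4)


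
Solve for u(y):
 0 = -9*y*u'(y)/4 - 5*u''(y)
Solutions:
 u(y) = C1 + C2*erf(3*sqrt(10)*y/20)


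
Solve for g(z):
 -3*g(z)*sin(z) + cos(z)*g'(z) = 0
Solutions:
 g(z) = C1/cos(z)^3


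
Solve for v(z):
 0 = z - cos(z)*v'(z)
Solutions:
 v(z) = C1 + Integral(z/cos(z), z)


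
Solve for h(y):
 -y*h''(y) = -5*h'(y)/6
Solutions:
 h(y) = C1 + C2*y^(11/6)


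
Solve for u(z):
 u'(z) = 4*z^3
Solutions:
 u(z) = C1 + z^4


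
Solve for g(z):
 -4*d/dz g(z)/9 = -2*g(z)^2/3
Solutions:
 g(z) = -2/(C1 + 3*z)


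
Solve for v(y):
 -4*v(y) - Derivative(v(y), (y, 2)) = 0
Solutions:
 v(y) = C1*sin(2*y) + C2*cos(2*y)


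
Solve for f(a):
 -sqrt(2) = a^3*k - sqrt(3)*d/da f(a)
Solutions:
 f(a) = C1 + sqrt(3)*a^4*k/12 + sqrt(6)*a/3


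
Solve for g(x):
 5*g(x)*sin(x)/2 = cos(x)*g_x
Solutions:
 g(x) = C1/cos(x)^(5/2)


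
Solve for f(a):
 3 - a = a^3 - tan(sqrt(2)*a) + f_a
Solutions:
 f(a) = C1 - a^4/4 - a^2/2 + 3*a - sqrt(2)*log(cos(sqrt(2)*a))/2


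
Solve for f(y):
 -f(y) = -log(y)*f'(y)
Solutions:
 f(y) = C1*exp(li(y))


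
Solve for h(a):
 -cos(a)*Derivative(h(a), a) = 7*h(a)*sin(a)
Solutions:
 h(a) = C1*cos(a)^7


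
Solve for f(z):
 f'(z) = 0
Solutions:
 f(z) = C1


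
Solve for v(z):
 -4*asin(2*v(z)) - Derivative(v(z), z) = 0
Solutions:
 Integral(1/asin(2*_y), (_y, v(z))) = C1 - 4*z


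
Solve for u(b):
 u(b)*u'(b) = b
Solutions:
 u(b) = -sqrt(C1 + b^2)
 u(b) = sqrt(C1 + b^2)


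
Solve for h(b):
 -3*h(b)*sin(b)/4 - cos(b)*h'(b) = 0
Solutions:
 h(b) = C1*cos(b)^(3/4)


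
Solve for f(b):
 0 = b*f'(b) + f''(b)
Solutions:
 f(b) = C1 + C2*erf(sqrt(2)*b/2)


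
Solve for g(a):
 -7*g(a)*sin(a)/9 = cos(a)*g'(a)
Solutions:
 g(a) = C1*cos(a)^(7/9)


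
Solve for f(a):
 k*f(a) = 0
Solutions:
 f(a) = 0


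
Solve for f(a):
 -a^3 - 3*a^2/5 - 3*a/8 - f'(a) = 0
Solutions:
 f(a) = C1 - a^4/4 - a^3/5 - 3*a^2/16


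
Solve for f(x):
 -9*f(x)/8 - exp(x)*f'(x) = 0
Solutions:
 f(x) = C1*exp(9*exp(-x)/8)


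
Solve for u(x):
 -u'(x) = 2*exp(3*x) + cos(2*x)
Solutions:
 u(x) = C1 - 2*exp(3*x)/3 - sin(2*x)/2


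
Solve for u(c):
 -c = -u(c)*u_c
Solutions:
 u(c) = -sqrt(C1 + c^2)
 u(c) = sqrt(C1 + c^2)


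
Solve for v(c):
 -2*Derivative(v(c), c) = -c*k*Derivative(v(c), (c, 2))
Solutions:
 v(c) = C1 + c^(((re(k) + 2)*re(k) + im(k)^2)/(re(k)^2 + im(k)^2))*(C2*sin(2*log(c)*Abs(im(k))/(re(k)^2 + im(k)^2)) + C3*cos(2*log(c)*im(k)/(re(k)^2 + im(k)^2)))


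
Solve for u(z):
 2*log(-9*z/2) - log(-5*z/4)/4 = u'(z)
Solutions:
 u(z) = C1 + 7*z*log(-z)/4 + z*(-log(20) - 7/4 + log(2)/2 + 3*log(5)/4 + 4*log(3))


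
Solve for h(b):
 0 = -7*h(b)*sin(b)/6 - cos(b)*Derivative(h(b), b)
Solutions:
 h(b) = C1*cos(b)^(7/6)


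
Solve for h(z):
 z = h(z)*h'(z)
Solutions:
 h(z) = -sqrt(C1 + z^2)
 h(z) = sqrt(C1 + z^2)


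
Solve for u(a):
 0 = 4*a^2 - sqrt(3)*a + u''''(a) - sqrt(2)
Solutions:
 u(a) = C1 + C2*a + C3*a^2 + C4*a^3 - a^6/90 + sqrt(3)*a^5/120 + sqrt(2)*a^4/24


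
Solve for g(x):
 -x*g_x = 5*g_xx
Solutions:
 g(x) = C1 + C2*erf(sqrt(10)*x/10)


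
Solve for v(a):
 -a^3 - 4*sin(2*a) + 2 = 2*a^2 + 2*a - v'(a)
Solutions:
 v(a) = C1 + a^4/4 + 2*a^3/3 + a^2 - 2*a - 2*cos(2*a)


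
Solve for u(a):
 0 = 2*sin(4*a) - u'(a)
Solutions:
 u(a) = C1 - cos(4*a)/2


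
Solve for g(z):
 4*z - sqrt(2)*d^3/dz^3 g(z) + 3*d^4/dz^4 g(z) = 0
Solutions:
 g(z) = C1 + C2*z + C3*z^2 + C4*exp(sqrt(2)*z/3) + sqrt(2)*z^4/12 + z^3


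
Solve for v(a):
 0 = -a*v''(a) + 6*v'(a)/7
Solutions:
 v(a) = C1 + C2*a^(13/7)


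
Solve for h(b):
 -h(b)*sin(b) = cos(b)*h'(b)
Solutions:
 h(b) = C1*cos(b)


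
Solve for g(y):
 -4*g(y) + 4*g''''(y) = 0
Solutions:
 g(y) = C1*exp(-y) + C2*exp(y) + C3*sin(y) + C4*cos(y)


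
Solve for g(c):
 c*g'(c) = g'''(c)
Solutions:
 g(c) = C1 + Integral(C2*airyai(c) + C3*airybi(c), c)


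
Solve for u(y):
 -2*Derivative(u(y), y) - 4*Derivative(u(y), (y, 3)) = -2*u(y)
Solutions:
 u(y) = C1*exp(6^(1/3)*y*(-(9 + sqrt(87))^(1/3) + 6^(1/3)/(9 + sqrt(87))^(1/3))/12)*sin(2^(1/3)*3^(1/6)*y*(3*2^(1/3)/(9 + sqrt(87))^(1/3) + 3^(2/3)*(9 + sqrt(87))^(1/3))/12) + C2*exp(6^(1/3)*y*(-(9 + sqrt(87))^(1/3) + 6^(1/3)/(9 + sqrt(87))^(1/3))/12)*cos(2^(1/3)*3^(1/6)*y*(3*2^(1/3)/(9 + sqrt(87))^(1/3) + 3^(2/3)*(9 + sqrt(87))^(1/3))/12) + C3*exp(-6^(1/3)*y*(-(9 + sqrt(87))^(1/3) + 6^(1/3)/(9 + sqrt(87))^(1/3))/6)
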